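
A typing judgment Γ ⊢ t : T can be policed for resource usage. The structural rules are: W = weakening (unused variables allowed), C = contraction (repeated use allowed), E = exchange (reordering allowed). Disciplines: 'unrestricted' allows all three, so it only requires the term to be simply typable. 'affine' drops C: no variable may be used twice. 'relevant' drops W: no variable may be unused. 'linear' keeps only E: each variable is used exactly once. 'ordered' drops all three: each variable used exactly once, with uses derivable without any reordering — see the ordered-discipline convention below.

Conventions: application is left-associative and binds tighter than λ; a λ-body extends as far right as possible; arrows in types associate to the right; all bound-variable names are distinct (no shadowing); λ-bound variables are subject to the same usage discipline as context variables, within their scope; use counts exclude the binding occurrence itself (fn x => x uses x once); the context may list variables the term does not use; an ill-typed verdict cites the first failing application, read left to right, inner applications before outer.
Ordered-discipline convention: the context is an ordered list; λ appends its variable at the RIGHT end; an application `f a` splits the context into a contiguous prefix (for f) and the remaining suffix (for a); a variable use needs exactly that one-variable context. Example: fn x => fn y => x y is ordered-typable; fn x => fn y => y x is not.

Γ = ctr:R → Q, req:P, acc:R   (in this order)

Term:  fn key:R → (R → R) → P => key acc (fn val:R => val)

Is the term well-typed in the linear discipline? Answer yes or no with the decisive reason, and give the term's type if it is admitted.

no — ctr, req left unused
use counts: ctr=0, req=0, acc=1, key (bound)=1, val (bound)=1
use order (left to right): key, acc, val
typing: the term checks, with type (R → (R → R) → P) → P
summary: ordered ✗ | linear ✗ | affine ✓ | relevant ✗ | unrestricted ✓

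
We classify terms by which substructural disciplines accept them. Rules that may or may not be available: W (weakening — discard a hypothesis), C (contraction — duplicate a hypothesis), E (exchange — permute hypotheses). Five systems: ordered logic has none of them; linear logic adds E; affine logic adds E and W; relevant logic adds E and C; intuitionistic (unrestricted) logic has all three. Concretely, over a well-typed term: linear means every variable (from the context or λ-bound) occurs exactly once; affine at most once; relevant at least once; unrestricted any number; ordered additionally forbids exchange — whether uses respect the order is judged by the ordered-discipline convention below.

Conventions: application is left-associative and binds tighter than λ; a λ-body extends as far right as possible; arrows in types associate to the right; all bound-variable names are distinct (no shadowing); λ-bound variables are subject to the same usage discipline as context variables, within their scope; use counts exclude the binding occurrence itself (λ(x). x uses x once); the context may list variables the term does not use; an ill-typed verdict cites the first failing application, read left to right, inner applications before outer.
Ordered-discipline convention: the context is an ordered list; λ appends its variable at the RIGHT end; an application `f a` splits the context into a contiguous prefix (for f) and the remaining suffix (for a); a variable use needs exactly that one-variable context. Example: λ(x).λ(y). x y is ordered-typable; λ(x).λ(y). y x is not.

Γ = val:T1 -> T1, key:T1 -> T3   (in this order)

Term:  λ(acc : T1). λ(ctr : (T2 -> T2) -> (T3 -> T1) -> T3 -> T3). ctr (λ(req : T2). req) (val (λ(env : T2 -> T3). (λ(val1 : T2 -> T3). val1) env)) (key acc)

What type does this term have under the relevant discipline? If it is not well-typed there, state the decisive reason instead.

not well-typed under relevant — a type mismatch blocks all five
counts: val=1, key=1, acc (λ-bound)=1, ctr (λ-bound)=1, req (λ-bound)=1, env (λ-bound)=1, val1 (λ-bound)=1
left-to-right use order: ctr, req, val, val1, env, key, acc
typing: ill-typed: an application expects T1 but receives (T2 -> T3) -> T2 -> T3
summary: ordered ✗, linear ✗, affine ✗, relevant ✗, unrestricted ✗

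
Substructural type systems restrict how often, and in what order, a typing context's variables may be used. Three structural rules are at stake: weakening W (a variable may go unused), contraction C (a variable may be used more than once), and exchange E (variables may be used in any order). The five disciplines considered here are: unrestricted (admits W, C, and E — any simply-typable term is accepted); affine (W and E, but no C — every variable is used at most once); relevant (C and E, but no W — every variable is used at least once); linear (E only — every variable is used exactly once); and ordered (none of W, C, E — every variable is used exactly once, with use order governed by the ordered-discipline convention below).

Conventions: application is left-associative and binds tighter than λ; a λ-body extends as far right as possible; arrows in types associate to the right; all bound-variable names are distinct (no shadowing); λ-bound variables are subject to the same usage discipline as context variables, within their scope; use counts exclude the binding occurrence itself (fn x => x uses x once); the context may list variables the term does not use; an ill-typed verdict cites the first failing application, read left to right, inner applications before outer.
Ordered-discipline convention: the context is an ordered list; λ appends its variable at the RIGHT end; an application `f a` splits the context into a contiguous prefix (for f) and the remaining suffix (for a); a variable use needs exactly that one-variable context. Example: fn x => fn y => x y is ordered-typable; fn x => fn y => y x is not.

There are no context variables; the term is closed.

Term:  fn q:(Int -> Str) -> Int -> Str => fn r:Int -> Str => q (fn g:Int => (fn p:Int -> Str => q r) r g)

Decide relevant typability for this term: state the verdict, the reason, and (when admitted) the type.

no — needs weakening: p unused
variable uses: q (bound) ×2; r (bound) ×2; g (bound) ×1; p (bound) ×0
order of uses: q, q, r, r, g
typing: well-typed — term : ((Int -> Str) -> Int -> Str) -> (Int -> Str) -> Int -> Str
across the five disciplines: ordered ✗ | linear ✗ | affine ✗ | relevant ✗ | unrestricted ✓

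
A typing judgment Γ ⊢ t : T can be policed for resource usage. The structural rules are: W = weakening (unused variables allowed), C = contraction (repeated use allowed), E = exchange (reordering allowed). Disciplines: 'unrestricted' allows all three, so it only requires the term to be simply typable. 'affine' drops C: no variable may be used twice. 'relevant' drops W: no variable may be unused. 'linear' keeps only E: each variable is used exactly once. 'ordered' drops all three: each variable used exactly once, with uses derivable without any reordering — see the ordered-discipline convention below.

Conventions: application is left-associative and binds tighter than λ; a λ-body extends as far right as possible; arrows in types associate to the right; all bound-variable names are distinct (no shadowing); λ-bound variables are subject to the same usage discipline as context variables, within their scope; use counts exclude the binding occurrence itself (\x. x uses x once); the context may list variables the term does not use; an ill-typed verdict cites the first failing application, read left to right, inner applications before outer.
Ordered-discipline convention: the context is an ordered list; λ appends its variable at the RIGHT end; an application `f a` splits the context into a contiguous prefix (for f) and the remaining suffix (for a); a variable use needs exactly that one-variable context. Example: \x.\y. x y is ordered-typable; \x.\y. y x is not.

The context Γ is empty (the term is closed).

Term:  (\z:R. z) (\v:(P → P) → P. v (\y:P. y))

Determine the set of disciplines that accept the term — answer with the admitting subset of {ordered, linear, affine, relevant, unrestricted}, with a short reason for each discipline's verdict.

accepted by: none
usage: z (bound)=1; v (bound)=1; y (bound)=1
uses in reading order: z, v, y
typing: ill-typed: an application expects R but receives ((P → P) → P) → P
ordered: ✗, fails simple typing
linear: ✗, a type mismatch blocks all five
affine: ✗, the type mismatch rejects it
relevant: ✗, not simply typable
unrestricted: ✗, fails simple typing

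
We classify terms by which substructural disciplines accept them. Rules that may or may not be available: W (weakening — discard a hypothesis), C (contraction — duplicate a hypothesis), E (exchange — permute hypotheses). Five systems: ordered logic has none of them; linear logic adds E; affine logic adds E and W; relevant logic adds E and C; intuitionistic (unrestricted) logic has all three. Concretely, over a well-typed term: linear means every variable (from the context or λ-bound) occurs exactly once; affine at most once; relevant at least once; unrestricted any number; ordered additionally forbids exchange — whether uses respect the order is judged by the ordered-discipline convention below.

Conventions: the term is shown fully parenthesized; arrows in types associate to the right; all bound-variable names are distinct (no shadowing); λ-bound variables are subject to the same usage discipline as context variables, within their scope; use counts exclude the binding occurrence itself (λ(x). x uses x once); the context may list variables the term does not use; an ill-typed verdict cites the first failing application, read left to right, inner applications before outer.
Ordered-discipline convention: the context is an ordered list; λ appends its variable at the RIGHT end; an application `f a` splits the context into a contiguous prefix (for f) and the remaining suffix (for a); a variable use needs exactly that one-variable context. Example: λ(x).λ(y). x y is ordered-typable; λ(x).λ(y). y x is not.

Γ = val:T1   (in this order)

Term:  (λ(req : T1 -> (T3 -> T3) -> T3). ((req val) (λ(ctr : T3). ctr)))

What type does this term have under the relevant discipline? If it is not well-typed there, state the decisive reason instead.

term : (T1 -> (T3 -> T3) -> T3) -> T3
counts: val: 1×; req (bound): 1×; ctr (bound): 1×
left-to-right use order: req, val, ctr
typing: well-typed at (T1 -> (T3 -> T3) -> T3) -> T3
per-discipline verdicts: ordered ✗ · linear ✓ · affine ✓ · relevant ✓ · unrestricted ✓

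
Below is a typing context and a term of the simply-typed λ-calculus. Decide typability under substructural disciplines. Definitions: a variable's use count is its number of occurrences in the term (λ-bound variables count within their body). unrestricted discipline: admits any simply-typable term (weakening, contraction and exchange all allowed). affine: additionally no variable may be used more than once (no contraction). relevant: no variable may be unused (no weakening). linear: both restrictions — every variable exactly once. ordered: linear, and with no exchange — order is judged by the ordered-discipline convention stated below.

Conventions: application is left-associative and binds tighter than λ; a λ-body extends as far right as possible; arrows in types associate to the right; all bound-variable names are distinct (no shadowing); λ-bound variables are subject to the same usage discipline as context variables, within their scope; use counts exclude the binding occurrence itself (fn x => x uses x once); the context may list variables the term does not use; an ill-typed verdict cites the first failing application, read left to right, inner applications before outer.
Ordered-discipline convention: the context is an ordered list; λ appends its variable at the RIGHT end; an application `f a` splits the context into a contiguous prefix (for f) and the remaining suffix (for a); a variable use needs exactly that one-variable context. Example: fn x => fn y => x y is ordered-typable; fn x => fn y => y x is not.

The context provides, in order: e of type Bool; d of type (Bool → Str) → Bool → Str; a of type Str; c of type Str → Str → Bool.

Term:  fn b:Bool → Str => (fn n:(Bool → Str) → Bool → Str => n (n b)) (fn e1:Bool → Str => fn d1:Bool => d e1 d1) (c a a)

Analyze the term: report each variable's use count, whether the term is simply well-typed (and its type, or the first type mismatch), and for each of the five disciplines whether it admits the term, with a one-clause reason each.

variable uses: e ×0, d ×1, a ×2, c ×1, b (λ-bound) ×1, n (λ-bound) ×2, e1 (λ-bound) ×1, d1 (λ-bound) ×1
order of uses: n, n, b, d, e1, d1, c, a, a
typing: well-typed at (Bool → Str) → Str
ordered: ✗, a ×2, n ×2 used more than once (contraction); unused: e — weakening required
linear: ✗, a ×2, n ×2 used more than once (contraction); unused: e — weakening required
affine: ✗, a ×2, n ×2 used more than once (contraction)
relevant: ✗, unused: e — weakening required
unrestricted: ✓, simply typable at (Bool → Str) → Str; W, C, E all held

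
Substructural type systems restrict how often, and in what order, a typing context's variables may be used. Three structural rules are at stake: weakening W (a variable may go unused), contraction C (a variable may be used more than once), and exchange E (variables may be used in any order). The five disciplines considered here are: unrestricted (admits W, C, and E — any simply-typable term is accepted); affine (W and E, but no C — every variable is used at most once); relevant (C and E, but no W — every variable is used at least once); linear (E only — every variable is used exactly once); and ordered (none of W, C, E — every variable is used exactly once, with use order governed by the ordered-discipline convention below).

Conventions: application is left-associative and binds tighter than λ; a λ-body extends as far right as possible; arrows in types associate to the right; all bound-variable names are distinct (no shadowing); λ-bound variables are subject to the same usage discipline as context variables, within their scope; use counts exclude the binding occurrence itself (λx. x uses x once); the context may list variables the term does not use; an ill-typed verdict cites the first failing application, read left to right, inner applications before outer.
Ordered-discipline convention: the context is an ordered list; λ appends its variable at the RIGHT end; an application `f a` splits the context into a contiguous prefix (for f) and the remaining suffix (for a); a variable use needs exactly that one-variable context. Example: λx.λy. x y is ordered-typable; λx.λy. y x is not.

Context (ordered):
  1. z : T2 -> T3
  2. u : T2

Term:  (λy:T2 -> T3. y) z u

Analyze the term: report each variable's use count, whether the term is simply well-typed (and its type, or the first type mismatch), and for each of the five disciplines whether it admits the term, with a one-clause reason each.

counts: z: 1; u: 1; y (λ-bound): 1
uses in reading order: y, z, u
typing: the term checks, with type T3
ordered: ✓, z, u, y: once each, no exchange needed
linear: ✓, exactly-once usage across z, u, y
affine: ✓, z, u, y: no repeats, contraction unneeded
relevant: ✓, none of z, u, y goes unused
unrestricted: ✓, well-typed at T3; no restrictions here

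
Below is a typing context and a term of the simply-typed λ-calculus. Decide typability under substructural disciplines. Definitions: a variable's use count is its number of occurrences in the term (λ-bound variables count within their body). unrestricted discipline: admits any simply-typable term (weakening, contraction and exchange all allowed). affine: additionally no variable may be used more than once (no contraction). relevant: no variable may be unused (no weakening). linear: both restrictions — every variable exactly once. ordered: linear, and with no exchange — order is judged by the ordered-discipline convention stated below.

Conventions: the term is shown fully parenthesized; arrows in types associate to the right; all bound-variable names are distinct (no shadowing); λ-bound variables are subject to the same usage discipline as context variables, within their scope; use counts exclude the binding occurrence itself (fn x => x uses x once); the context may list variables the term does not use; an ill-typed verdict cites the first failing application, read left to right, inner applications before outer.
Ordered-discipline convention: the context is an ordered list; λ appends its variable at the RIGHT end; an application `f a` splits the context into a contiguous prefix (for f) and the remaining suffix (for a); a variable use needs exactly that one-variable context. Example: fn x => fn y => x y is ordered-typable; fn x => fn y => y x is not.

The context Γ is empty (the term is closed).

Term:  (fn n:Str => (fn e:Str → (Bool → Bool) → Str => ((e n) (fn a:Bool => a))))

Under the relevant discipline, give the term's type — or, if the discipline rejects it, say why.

term : Str → (Str → (Bool → Bool) → Str) → Str
variable uses: n (λ-bound) ×1; e (λ-bound) ×1; a (λ-bound) ×1
use order (left to right): e, n, a
typing: ✓ — Str → (Str → (Bool → Bool) → Str) → Str
summary: ordered ✗ | linear ✓ | affine ✓ | relevant ✓ | unrestricted ✓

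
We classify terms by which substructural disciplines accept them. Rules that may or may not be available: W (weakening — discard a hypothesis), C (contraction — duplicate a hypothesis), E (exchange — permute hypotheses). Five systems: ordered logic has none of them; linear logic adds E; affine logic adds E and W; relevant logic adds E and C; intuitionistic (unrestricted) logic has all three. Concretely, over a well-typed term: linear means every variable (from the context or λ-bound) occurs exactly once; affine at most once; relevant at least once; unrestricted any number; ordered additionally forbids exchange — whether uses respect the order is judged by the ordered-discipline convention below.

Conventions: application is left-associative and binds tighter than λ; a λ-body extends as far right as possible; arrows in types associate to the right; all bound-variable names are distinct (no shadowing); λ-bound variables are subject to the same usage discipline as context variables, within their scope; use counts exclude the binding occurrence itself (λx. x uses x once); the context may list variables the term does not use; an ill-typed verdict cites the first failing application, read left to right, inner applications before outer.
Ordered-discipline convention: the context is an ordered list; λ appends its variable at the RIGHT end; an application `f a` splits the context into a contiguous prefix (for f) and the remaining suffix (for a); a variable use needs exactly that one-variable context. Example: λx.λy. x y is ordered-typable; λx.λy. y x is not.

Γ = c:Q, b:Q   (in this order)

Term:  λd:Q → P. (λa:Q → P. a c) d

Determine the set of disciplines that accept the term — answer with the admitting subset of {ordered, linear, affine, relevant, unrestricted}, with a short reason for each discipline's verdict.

admitted in: affine, unrestricted
variable uses: c: 1×; b: 0×; d (λ-bound): 1×; a (λ-bound): 1×
use order (left to right): a, c, d
typing: well-typed — term : (Q → P) → P
ordered: ✗ — b never used (weakening)
linear: ✗ — b never used (weakening)
affine: ✓ — none of c, b, d, a used more than once
relevant: ✗ — b never used (weakening)
unrestricted: ✓ — well-typed at (Q → P) → P; no restrictions here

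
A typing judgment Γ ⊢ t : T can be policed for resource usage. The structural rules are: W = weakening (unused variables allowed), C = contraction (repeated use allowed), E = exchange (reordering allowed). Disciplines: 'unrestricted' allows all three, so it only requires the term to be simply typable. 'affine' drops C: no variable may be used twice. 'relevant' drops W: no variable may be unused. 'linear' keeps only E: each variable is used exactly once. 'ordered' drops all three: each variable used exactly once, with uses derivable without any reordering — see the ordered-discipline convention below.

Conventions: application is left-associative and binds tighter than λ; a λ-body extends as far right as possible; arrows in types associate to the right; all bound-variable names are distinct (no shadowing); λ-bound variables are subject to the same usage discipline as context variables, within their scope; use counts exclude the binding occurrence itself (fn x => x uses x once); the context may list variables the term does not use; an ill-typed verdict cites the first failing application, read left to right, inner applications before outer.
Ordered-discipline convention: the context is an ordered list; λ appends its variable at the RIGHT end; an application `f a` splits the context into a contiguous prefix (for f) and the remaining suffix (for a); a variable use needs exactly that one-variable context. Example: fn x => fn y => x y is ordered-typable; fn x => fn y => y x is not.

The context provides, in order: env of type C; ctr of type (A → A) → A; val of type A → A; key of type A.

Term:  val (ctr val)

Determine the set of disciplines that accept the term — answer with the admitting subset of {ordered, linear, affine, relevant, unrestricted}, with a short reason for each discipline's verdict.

admitted by: unrestricted
counts: env: 0, ctr: 1, val: 2, key: 0
use order (left to right): val, ctr, val
typing: ✓ — A
ordered: ✗, val ×2 used more than once (contraction); needs weakening: env, key unused
linear: ✗, val ×2 used more than once (contraction); needs weakening: env, key unused
affine: ✗, val ×2 used more than once (contraction)
relevant: ✗, needs weakening: env, key unused
unrestricted: ✓, type-checks (A) and nothing is barred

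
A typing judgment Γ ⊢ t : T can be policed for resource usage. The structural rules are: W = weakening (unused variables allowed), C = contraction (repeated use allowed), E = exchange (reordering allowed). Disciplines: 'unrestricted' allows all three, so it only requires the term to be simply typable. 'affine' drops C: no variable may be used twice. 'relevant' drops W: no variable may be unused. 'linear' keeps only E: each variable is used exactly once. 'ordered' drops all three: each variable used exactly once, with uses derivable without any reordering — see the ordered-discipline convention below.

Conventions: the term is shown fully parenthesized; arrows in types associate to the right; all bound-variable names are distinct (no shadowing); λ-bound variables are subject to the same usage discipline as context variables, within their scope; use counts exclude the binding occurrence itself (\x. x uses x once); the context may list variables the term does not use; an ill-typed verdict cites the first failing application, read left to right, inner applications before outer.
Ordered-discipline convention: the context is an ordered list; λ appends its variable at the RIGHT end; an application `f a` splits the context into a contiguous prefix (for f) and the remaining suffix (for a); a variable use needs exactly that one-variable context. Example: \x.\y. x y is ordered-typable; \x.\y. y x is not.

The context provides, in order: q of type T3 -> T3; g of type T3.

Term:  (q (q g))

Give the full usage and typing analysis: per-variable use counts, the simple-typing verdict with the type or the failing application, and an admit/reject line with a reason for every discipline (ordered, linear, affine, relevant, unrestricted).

usage: q: 2×, g: 1×
order of uses: q, q, g
typing: ✓ — T3
ordered: ✗ — uses contraction: q ×2
linear: ✗ — uses contraction: q ×2
affine: ✗ — uses contraction: q ×2
relevant: ✓ — every one of q, g appears
unrestricted: ✓ — typability at T3 is all that's needed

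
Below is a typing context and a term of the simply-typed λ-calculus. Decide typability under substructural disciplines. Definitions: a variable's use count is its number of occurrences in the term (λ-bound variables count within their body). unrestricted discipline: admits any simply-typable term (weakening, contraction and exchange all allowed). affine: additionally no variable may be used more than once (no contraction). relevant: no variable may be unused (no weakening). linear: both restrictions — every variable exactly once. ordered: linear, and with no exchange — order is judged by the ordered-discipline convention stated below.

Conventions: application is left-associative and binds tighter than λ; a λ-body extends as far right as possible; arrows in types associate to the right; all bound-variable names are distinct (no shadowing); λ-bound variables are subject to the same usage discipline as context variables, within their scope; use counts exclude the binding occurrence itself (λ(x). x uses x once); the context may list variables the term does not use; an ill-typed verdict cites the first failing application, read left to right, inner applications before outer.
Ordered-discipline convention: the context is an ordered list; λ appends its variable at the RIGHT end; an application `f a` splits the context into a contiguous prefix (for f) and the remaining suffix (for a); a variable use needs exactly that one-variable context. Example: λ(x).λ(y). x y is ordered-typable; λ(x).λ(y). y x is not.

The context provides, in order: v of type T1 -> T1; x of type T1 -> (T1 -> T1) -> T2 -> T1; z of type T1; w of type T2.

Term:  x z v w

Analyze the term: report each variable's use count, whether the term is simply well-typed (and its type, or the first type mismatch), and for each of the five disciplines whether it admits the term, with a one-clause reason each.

counts: v: 1, x: 1, z: 1, w: 1
uses in reading order: x, z, v, w
typing: the term checks, with type T1
ordered ✗ (use order x, z, v, w needs exchange)
linear ✓ (v, x, z, w: one use apiece)
affine ✓ (none of v, x, z, w used more than once)
relevant ✓ (at least one use each (v, x, z, w))
unrestricted ✓ (type-checks (T1) and nothing is barred)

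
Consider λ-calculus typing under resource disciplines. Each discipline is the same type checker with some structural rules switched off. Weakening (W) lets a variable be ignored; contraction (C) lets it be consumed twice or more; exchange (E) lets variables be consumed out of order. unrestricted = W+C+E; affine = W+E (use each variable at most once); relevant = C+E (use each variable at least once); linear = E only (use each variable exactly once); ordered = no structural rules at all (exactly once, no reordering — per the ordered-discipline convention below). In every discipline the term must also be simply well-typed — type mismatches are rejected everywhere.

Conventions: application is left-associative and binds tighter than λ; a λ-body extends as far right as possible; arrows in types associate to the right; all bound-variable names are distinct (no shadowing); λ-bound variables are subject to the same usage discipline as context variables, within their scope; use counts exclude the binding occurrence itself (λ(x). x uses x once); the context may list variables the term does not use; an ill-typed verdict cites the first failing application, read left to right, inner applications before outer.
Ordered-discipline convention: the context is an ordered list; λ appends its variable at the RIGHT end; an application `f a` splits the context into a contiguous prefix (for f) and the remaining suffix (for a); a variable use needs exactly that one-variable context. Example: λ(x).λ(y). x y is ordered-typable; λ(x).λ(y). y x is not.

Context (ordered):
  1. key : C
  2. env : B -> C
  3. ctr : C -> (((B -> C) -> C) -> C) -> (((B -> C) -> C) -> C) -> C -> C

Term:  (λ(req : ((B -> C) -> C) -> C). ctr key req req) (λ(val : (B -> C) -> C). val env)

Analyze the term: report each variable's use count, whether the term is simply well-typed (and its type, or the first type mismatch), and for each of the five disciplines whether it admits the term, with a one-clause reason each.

use counts: key: 1×, env: 1×, ctr: 1×, req (λ-bound): 2×, val (λ-bound): 1×
use order (left to right): ctr, key, req, req, val, env
typing: well-typed at C -> C
ordered: ✗ — needs contraction — req ×2
linear: ✗ — needs contraction — req ×2
affine: ✗ — needs contraction — req ×2
relevant: ✓ — key, env, ctr, req, val: all used, weakening unneeded
unrestricted: ✓ — type-checks (C -> C) and nothing is barred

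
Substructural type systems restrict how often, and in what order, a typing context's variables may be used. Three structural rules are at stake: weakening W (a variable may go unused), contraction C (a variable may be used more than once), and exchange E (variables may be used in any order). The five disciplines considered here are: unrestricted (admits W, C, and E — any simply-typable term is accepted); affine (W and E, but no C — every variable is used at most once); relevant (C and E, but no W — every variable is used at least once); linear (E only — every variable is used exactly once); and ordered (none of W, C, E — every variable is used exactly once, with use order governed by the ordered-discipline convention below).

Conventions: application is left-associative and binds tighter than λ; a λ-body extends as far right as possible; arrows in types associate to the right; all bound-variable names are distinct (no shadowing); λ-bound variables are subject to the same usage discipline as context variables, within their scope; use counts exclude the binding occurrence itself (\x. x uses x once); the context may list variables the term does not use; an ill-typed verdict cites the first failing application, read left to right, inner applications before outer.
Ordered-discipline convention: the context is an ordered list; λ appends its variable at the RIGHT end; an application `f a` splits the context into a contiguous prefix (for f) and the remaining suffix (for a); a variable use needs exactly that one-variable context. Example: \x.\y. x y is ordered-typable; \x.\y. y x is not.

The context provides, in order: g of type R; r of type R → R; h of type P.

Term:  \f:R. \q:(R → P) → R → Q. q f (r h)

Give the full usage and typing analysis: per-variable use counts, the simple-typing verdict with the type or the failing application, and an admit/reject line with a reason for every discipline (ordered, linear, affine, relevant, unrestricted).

use counts: g ×0, r ×1, h ×1, f (λ-bound) ×1, q (λ-bound) ×1
use order (left to right): q, f, r, h
typing: ill-typed: an argument R mismatches the expected R → P
ordered ✗ (the type mismatch rejects it)
linear ✗ (not simply typable)
affine ✗ (fails simple typing)
relevant ✗ (a type mismatch blocks all five)
unrestricted ✗ (the type mismatch rejects it)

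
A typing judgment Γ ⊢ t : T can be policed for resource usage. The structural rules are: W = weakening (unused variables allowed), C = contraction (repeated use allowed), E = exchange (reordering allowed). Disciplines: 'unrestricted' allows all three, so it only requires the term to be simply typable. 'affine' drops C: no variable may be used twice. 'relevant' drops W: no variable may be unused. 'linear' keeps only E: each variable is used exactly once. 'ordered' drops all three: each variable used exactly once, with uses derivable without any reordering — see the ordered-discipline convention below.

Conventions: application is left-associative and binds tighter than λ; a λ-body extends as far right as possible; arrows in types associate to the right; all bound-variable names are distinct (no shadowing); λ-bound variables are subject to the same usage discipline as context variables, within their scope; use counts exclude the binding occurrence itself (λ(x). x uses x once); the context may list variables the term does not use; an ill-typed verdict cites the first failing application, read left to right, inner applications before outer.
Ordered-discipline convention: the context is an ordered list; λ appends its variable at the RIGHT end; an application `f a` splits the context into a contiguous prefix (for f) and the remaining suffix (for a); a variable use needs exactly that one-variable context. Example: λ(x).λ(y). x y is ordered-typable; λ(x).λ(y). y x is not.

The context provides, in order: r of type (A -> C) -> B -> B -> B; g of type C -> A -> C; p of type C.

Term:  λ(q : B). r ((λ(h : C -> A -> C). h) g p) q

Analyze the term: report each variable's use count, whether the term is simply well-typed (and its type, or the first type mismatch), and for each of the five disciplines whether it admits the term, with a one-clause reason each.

counts: r ×1, g ×1, p ×1, q (bound) ×1, h (bound) ×1
left-to-right use order: r, h, g, p, q
typing: well-typed — term : B -> B -> B
ordered ✓ (r, g, p, q, h once each; derivable with no W/C/E)
linear ✓ (single use per variable (r, g, p, q, h))
affine ✓ (none of r, g, p, q, h used more than once)
relevant ✓ (r, g, p, q, h: all used, weakening unneeded)
unrestricted ✓ (typability at B -> B -> B is all that's needed)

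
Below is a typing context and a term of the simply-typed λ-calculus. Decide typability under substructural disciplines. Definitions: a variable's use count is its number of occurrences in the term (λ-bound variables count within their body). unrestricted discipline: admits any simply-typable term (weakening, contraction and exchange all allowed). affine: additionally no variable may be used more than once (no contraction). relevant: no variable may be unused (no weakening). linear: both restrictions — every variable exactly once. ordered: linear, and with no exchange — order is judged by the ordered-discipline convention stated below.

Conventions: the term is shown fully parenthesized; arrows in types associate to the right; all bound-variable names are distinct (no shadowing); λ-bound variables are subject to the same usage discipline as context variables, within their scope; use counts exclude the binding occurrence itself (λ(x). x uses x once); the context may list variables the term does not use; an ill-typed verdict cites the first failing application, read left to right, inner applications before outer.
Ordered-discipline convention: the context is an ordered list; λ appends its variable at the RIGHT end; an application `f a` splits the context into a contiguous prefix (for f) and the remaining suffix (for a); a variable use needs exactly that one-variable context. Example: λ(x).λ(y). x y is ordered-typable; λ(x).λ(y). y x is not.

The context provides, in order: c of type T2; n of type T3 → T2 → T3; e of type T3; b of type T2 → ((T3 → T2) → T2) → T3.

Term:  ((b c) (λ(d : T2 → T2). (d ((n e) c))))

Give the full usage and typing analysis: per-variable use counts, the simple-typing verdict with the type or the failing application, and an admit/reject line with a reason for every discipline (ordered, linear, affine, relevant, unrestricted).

use counts: c=2; n=1; e=1; b=1; d (λ-bound)=1
use order (left to right): b, c, d, n, e, c
typing: ill-typed: a function awaiting T2 gets T3
ordered ✗ (not simply typable)
linear ✗ (fails simple typing)
affine ✗ (a type mismatch blocks all five)
relevant ✗ (the type mismatch rejects it)
unrestricted ✗ (not simply typable)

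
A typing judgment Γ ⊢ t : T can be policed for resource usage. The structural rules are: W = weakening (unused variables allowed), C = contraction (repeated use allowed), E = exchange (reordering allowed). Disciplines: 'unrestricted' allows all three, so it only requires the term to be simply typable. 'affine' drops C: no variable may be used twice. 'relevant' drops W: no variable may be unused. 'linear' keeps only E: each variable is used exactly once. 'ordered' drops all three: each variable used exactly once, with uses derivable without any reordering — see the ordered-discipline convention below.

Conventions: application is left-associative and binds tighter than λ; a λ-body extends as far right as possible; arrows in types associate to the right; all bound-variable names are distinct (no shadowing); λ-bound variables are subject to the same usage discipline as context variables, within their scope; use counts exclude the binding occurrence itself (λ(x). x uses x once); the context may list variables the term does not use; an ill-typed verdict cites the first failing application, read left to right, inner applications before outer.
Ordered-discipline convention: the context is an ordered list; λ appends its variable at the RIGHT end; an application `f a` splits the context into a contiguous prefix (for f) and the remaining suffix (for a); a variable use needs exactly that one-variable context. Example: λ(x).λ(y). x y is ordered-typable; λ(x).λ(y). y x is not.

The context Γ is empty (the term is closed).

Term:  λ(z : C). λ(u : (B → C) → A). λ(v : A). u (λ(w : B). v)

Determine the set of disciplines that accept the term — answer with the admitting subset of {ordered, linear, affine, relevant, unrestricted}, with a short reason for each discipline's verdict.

accepted by: none
usage: z (λ-bound) ×0, u (λ-bound) ×1, v (λ-bound) ×1, w (λ-bound) ×0
uses in reading order: u, v
typing: ill-typed: an argument B → A mismatches the expected B → C
ordered: ✗, not simply typable
linear: ✗, fails simple typing
affine: ✗, a type mismatch blocks all five
relevant: ✗, the type mismatch rejects it
unrestricted: ✗, not simply typable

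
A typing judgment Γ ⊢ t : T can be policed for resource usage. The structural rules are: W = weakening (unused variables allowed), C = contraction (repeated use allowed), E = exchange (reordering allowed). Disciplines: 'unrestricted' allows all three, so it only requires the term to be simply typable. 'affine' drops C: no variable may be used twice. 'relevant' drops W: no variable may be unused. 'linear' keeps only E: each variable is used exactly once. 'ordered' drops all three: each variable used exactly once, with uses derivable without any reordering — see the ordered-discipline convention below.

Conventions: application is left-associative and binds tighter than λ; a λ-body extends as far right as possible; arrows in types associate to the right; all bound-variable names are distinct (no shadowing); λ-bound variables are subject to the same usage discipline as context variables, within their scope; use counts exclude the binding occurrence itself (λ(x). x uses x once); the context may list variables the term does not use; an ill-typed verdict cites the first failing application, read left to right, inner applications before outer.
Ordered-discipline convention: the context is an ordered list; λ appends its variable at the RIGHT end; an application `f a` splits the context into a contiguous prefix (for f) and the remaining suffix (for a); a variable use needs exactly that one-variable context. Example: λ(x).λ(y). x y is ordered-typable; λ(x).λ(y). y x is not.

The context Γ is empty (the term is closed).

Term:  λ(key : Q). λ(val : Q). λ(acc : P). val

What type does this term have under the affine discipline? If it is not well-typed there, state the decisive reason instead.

term : Q → Q → P → Q
usage: key [bound] ×0, val [bound] ×1, acc [bound] ×0
left-to-right use order: val
typing: the term checks, with type Q → Q → P → Q
summary: ordered ✗; linear ✗; affine ✓; relevant ✗; unrestricted ✓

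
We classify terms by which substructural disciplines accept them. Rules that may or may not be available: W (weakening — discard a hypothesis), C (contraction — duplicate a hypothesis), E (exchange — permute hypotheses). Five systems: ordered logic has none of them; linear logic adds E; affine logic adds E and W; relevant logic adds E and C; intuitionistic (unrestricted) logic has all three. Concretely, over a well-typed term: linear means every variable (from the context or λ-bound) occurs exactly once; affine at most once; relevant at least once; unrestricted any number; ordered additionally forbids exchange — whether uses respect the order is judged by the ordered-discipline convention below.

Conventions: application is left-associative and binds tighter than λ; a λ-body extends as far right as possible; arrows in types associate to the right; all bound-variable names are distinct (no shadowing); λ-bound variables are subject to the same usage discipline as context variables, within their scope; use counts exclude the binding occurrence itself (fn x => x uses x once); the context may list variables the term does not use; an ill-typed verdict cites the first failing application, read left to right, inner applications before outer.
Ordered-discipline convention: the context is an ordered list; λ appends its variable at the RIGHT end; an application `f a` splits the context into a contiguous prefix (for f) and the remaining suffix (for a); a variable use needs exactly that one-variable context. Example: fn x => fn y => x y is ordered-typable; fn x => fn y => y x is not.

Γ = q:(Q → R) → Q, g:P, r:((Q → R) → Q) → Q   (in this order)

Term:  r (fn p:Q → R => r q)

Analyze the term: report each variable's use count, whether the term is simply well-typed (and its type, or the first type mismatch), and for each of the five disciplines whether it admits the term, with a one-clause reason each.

use counts: q: 1, g: 0, r: 2, p (bound): 0
left-to-right use order: r, r, q
typing: well-typed at Q
ordered: ✗, needs contraction — r ×2; g, p never used (weakening)
linear: ✗, needs contraction — r ×2; g, p never used (weakening)
affine: ✗, needs contraction — r ×2
relevant: ✗, g, p never used (weakening)
unrestricted: ✓, typability at Q is all that's needed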